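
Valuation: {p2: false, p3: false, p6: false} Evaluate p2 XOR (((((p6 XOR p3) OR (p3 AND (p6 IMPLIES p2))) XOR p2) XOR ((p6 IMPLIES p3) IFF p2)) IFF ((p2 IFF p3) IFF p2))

Substituting p2=false, p3=false, p6=false:
p6 XOR p3 = false XOR false = false
p6 IMPLIES p2 = false IMPLIES false = true
p3 AND (p6 IMPLIES p2) = false AND true = false
(p6 XOR p3) OR (p3 AND (p6 IMPLIES p2)) = false OR false = false
((p6 XOR p3) OR (p3 AND (p6 IMPLIES p2))) XOR p2 = false XOR false = false
p6 IMPLIES p3 = false IMPLIES false = true
(p6 IMPLIES p3) IFF p2 = true IFF false = false
(((p6 XOR p3) OR (p3 AND (p6 IMPLIES p2))) XOR p2) XOR ((p6 IMPLIES p3) IFF p2) = false XOR false = false
p2 IFF p3 = false IFF false = true
(p2 IFF p3) IFF p2 = true IFF false = false
((((p6 XOR p3) OR (p3 AND (p6 IMPLIES p2))) XOR p2) XOR ((p6 IMPLIES p3) IFF p2)) IFF ((p2 IFF p3) IFF p2) = false IFF false = true
p2 XOR (((((p6 XOR p3) OR (p3 AND (p6 IMPLIES p2))) XOR p2) XOR ((p6 IMPLIES p3) IFF p2)) IFF ((p2 IFF p3) IFF p2)) = false XOR true = true

true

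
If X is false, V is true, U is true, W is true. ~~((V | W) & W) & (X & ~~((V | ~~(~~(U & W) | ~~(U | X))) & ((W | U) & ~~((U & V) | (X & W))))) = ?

Substituting X=False, V=True, U=True, W=True:
V | W = True | True = True
(V | W) & W = True & True = True
~((V | W) & W) = ~True = False
~~((V | W) & W) = ~False = True
U & W = True & True = True
~(U & W) = ~True = False
~~(U & W) = ~False = True
U | X = True | False = True
~(U | X) = ~True = False
~~(U | X) = ~False = True
~~(U & W) | ~~(U | X) = True | True = True
~(~~(U & W) | ~~(U | X)) = ~True = False
~~(~~(U & W) | ~~(U | X)) = ~False = True
V | ~~(~~(U & W) | ~~(U | X)) = True | True = True
W | U = True | True = True
U & V = True & True = True
X & W = False & True = False
(U & V) | (X & W) = True | False = True
~((U & V) | (X & W)) = ~True = False
~~((U & V) | (X & W)) = ~False = True
(W | U) & ~~((U & V) | (X & W)) = True & True = True
(V | ~~(~~(U & W) | ~~(U | X))) & ((W | U) & ~~((U & V) | (X & W))) = True & True = True
~((V | ~~(~~(U & W) | ~~(U | X))) & ((W | U) & ~~((U & V) | (X & W)))) = ~True = False
~~((V | ~~(~~(U & W) | ~~(U | X))) & ((W | U) & ~~((U & V) | (X & W)))) = ~False = True
X & ~~((V | ~~(~~(U & W) | ~~(U | X))) & ((W | U) & ~~((U & V) | (X & W)))) = False & True = False
~~((V | W) & W) & (X & ~~((V | ~~(~~(U & W) | ~~(U | X))) & ((W | U) & ~~((U & V) | (X & W))))) = True & False = False

False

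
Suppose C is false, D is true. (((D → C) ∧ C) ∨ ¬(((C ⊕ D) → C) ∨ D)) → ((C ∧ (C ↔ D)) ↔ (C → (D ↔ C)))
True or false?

D → C = True → False = False
(D → C) ∧ C = False ∧ False = False
C ⊕ D = False ⊕ True = True
(C ⊕ D) → C = True → False = False
((C ⊕ D) → C) ∨ D = False ∨ True = True
¬(((C ⊕ D) → C) ∨ D) = ¬True = False
((D → C) ∧ C) ∨ ¬(((C ⊕ D) → C) ∨ D) = False ∨ False = False
C ↔ D = False ↔ True = False
C ∧ (C ↔ D) = False ∧ False = False
D ↔ C = True ↔ False = False
C → (D ↔ C) = False → False = True
(C ∧ (C ↔ D)) ↔ (C → (D ↔ C)) = False ↔ True = False
(((D → C) ∧ C) ∨ ¬(((C ⊕ D) → C) ∨ D)) → ((C ∧ (C ↔ D)) ↔ (C → (D ↔ C))) = False → False = True

True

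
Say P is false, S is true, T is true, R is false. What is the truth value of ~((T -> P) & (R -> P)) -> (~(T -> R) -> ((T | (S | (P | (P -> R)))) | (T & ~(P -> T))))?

True

T -> P = True -> False = False
R -> P = False -> False = True
(T -> P) & (R -> P) = False & True = False
~((T -> P) & (R -> P)) = ~False = True
T -> R = True -> False = False
~(T -> R) = ~False = True
P -> R = False -> False = True
P | (P -> R) = False | True = True
S | (P | (P -> R)) = True | True = True
T | (S | (P | (P -> R))) = True | True = True
P -> T = False -> True = True
~(P -> T) = ~True = False
T & ~(P -> T) = True & False = False
(T | (S | (P | (P -> R)))) | (T & ~(P -> T)) = True | False = True
~(T -> R) -> ((T | (S | (P | (P -> R)))) | (T & ~(P -> T))) = True -> True = True
~((T -> P) & (R -> P)) -> (~(T -> R) -> ((T | (S | (P | (P -> R)))) | (T & ~(P -> T)))) = True -> True = True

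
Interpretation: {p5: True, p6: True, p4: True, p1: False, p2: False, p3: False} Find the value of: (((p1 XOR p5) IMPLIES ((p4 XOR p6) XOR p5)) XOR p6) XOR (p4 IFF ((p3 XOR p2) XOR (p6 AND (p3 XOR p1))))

False

Substituting p5=True, p6=True, p4=True, p1=False, p2=False, p3=False:
p1 XOR p5 = False XOR True = True
p4 XOR p6 = True XOR True = False
(p4 XOR p6) XOR p5 = False XOR True = True
(p1 XOR p5) IMPLIES ((p4 XOR p6) XOR p5) = True IMPLIES True = True
((p1 XOR p5) IMPLIES ((p4 XOR p6) XOR p5)) XOR p6 = True XOR True = False
p3 XOR p2 = False XOR False = False
p3 XOR p1 = False XOR False = False
p6 AND (p3 XOR p1) = True AND False = False
(p3 XOR p2) XOR (p6 AND (p3 XOR p1)) = False XOR False = False
p4 IFF ((p3 XOR p2) XOR (p6 AND (p3 XOR p1))) = True IFF False = False
(((p1 XOR p5) IMPLIES ((p4 XOR p6) XOR p5)) XOR p6) XOR (p4 IFF ((p3 XOR p2) XOR (p6 AND (p3 XOR p1)))) = False XOR False = False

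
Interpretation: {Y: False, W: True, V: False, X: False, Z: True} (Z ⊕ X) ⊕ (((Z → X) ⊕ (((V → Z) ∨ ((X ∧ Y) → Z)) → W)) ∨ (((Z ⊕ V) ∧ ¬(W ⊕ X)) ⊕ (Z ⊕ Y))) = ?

Substituting Y=False, W=True, V=False, X=False, Z=True:
Z ⊕ X = True ⊕ False = True
Z → X = True → False = False
V → Z = False → True = True
X ∧ Y = False ∧ False = False
(X ∧ Y) → Z = False → True = True
(V → Z) ∨ ((X ∧ Y) → Z) = True ∨ True = True
((V → Z) ∨ ((X ∧ Y) → Z)) → W = True → True = True
(Z → X) ⊕ (((V → Z) ∨ ((X ∧ Y) → Z)) → W) = False ⊕ True = True
Z ⊕ V = True ⊕ False = True
W ⊕ X = True ⊕ False = True
¬(W ⊕ X) = ¬True = False
(Z ⊕ V) ∧ ¬(W ⊕ X) = True ∧ False = False
Z ⊕ Y = True ⊕ False = True
((Z ⊕ V) ∧ ¬(W ⊕ X)) ⊕ (Z ⊕ Y) = False ⊕ True = True
((Z → X) ⊕ (((V → Z) ∨ ((X ∧ Y) → Z)) → W)) ∨ (((Z ⊕ V) ∧ ¬(W ⊕ X)) ⊕ (Z ⊕ Y)) = True ∨ True = True
(Z ⊕ X) ⊕ (((Z → X) ⊕ (((V → Z) ∨ ((X ∧ Y) → Z)) → W)) ∨ (((Z ⊕ V) ∧ ¬(W ⊕ X)) ⊕ (Z ⊕ Y))) = True ⊕ True = False

False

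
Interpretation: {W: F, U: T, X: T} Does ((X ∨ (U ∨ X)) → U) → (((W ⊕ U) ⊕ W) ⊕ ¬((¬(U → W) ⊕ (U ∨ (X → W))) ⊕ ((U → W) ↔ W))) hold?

T

U ∨ X = T ∨ T = T
X ∨ (U ∨ X) = T ∨ T = T
(X ∨ (U ∨ X)) → U = T → T = T
W ⊕ U = F ⊕ T = T
(W ⊕ U) ⊕ W = T ⊕ F = T
U → W = T → F = F
¬(U → W) = ¬F = T
X → W = T → F = F
U ∨ (X → W) = T ∨ F = T
¬(U → W) ⊕ (U ∨ (X → W)) = T ⊕ T = F
U → W = T → F = F
(U → W) ↔ W = F ↔ F = T
(¬(U → W) ⊕ (U ∨ (X → W))) ⊕ ((U → W) ↔ W) = F ⊕ T = T
¬((¬(U → W) ⊕ (U ∨ (X → W))) ⊕ ((U → W) ↔ W)) = ¬T = F
((W ⊕ U) ⊕ W) ⊕ ¬((¬(U → W) ⊕ (U ∨ (X → W))) ⊕ ((U → W) ↔ W)) = T ⊕ F = T
((X ∨ (U ∨ X)) → U) → (((W ⊕ U) ⊕ W) ⊕ ¬((¬(U → W) ⊕ (U ∨ (X → W))) ⊕ ((U → W) ↔ W))) = T → T = T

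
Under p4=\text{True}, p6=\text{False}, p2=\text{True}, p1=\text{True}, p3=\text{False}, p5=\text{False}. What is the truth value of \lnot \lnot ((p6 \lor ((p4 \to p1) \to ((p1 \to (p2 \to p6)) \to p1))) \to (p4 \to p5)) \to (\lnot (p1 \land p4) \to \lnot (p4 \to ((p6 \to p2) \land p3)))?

p4 \to p1 = \text{True} \to \text{True} = \text{True}
p2 \to p6 = \text{True} \to \text{False} = \text{False}
p1 \to (p2 \to p6) = \text{True} \to \text{False} = \text{False}
(p1 \to (p2 \to p6)) \to p1 = \text{False} \to \text{True} = \text{True}
(p4 \to p1) \to ((p1 \to (p2 \to p6)) \to p1) = \text{True} \to \text{True} = \text{True}
p6 \lor ((p4 \to p1) \to ((p1 \to (p2 \to p6)) \to p1)) = \text{False} \lor \text{True} = \text{True}
p4 \to p5 = \text{True} \to \text{False} = \text{False}
(p6 \lor ((p4 \to p1) \to ((p1 \to (p2 \to p6)) \to p1))) \to (p4 \to p5) = \text{True} \to \text{False} = \text{False}
\lnot ((p6 \lor ((p4 \to p1) \to ((p1 \to (p2 \to p6)) \to p1))) \to (p4 \to p5)) = \lnot \text{False} = \text{True}
\lnot \lnot ((p6 \lor ((p4 \to p1) \to ((p1 \to (p2 \to p6)) \to p1))) \to (p4 \to p5)) = \lnot \text{True} = \text{False}
p1 \land p4 = \text{True} \land \text{True} = \text{True}
\lnot (p1 \land p4) = \lnot \text{True} = \text{False}
p6 \to p2 = \text{False} \to \text{True} = \text{True}
(p6 \to p2) \land p3 = \text{True} \land \text{False} = \text{False}
p4 \to ((p6 \to p2) \land p3) = \text{True} \to \text{False} = \text{False}
\lnot (p4 \to ((p6 \to p2) \land p3)) = \lnot \text{False} = \text{True}
\lnot (p1 \land p4) \to \lnot (p4 \to ((p6 \to p2) \land p3)) = \text{False} \to \text{True} = \text{True}
\lnot \lnot ((p6 \lor ((p4 \to p1) \to ((p1 \to (p2 \to p6)) \to p1))) \to (p4 \to p5)) \to (\lnot (p1 \land p4) \to \lnot (p4 \to ((p6 \to p2) \land p3))) = \text{False} \to \text{True} = \text{True}

\text{True}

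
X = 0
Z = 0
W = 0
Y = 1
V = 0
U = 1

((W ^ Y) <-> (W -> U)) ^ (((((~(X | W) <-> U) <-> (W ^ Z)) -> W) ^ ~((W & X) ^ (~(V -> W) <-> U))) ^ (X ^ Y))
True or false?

Substituting X=0, Z=0, W=0, Y=1, V=0, U=1:
W ^ Y = 0 ^ 1 = 1
W -> U = 0 -> 1 = 1
(W ^ Y) <-> (W -> U) = 1 <-> 1 = 1
X | W = 0 | 0 = 0
~(X | W) = ~0 = 1
~(X | W) <-> U = 1 <-> 1 = 1
W ^ Z = 0 ^ 0 = 0
(~(X | W) <-> U) <-> (W ^ Z) = 1 <-> 0 = 0
((~(X | W) <-> U) <-> (W ^ Z)) -> W = 0 -> 0 = 1
W & X = 0 & 0 = 0
V -> W = 0 -> 0 = 1
~(V -> W) = ~1 = 0
~(V -> W) <-> U = 0 <-> 1 = 0
(W & X) ^ (~(V -> W) <-> U) = 0 ^ 0 = 0
~((W & X) ^ (~(V -> W) <-> U)) = ~0 = 1
(((~(X | W) <-> U) <-> (W ^ Z)) -> W) ^ ~((W & X) ^ (~(V -> W) <-> U)) = 1 ^ 1 = 0
X ^ Y = 0 ^ 1 = 1
((((~(X | W) <-> U) <-> (W ^ Z)) -> W) ^ ~((W & X) ^ (~(V -> W) <-> U))) ^ (X ^ Y) = 0 ^ 1 = 1
((W ^ Y) <-> (W -> U)) ^ (((((~(X | W) <-> U) <-> (W ^ Z)) -> W) ^ ~((W & X) ^ (~(V -> W) <-> U))) ^ (X ^ Y)) = 1 ^ 1 = 0

0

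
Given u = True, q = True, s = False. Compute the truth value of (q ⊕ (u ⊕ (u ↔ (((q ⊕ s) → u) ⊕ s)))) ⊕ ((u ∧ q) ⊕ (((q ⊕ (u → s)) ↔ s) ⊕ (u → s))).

False

Substituting u=True, q=True, s=False:
q ⊕ s = True ⊕ False = True
(q ⊕ s) → u = True → True = True
((q ⊕ s) → u) ⊕ s = True ⊕ False = True
u ↔ (((q ⊕ s) → u) ⊕ s) = True ↔ True = True
u ⊕ (u ↔ (((q ⊕ s) → u) ⊕ s)) = True ⊕ True = False
q ⊕ (u ⊕ (u ↔ (((q ⊕ s) → u) ⊕ s))) = True ⊕ False = True
u ∧ q = True ∧ True = True
u → s = True → False = False
q ⊕ (u → s) = True ⊕ False = True
(q ⊕ (u → s)) ↔ s = True ↔ False = False
u → s = True → False = False
((q ⊕ (u → s)) ↔ s) ⊕ (u → s) = False ⊕ False = False
(u ∧ q) ⊕ (((q ⊕ (u → s)) ↔ s) ⊕ (u → s)) = True ⊕ False = True
(q ⊕ (u ⊕ (u ↔ (((q ⊕ s) → u) ⊕ s)))) ⊕ ((u ∧ q) ⊕ (((q ⊕ (u → s)) ↔ s) ⊕ (u → s))) = True ⊕ True = False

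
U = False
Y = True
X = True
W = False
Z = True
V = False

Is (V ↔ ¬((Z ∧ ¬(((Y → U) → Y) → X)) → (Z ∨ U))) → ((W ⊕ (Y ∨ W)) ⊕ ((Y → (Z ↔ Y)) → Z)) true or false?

False

Y → U = True → False = False
(Y → U) → Y = False → True = True
((Y → U) → Y) → X = True → True = True
¬(((Y → U) → Y) → X) = ¬True = False
Z ∧ ¬(((Y → U) → Y) → X) = True ∧ False = False
Z ∨ U = True ∨ False = True
(Z ∧ ¬(((Y → U) → Y) → X)) → (Z ∨ U) = False → True = True
¬((Z ∧ ¬(((Y → U) → Y) → X)) → (Z ∨ U)) = ¬True = False
V ↔ ¬((Z ∧ ¬(((Y → U) → Y) → X)) → (Z ∨ U)) = False ↔ False = True
Y ∨ W = True ∨ False = True
W ⊕ (Y ∨ W) = False ⊕ True = True
Z ↔ Y = True ↔ True = True
Y → (Z ↔ Y) = True → True = True
(Y → (Z ↔ Y)) → Z = True → True = True
(W ⊕ (Y ∨ W)) ⊕ ((Y → (Z ↔ Y)) → Z) = True ⊕ True = False
(V ↔ ¬((Z ∧ ¬(((Y → U) → Y) → X)) → (Z ∨ U))) → ((W ⊕ (Y ∨ W)) ⊕ ((Y → (Z ↔ Y)) → Z)) = True → False = False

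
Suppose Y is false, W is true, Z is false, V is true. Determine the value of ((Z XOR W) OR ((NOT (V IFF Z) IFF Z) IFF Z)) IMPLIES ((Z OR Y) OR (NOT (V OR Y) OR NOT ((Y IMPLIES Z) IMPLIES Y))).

T

Substituting Y=F, W=T, Z=F, V=T:
Z XOR W = F XOR T = T
V IFF Z = T IFF F = F
NOT (V IFF Z) = NOT F = T
NOT (V IFF Z) IFF Z = T IFF F = F
(NOT (V IFF Z) IFF Z) IFF Z = F IFF F = T
(Z XOR W) OR ((NOT (V IFF Z) IFF Z) IFF Z) = T OR T = T
Z OR Y = F OR F = F
V OR Y = T OR F = T
NOT (V OR Y) = NOT T = F
Y IMPLIES Z = F IMPLIES F = T
(Y IMPLIES Z) IMPLIES Y = T IMPLIES F = F
NOT ((Y IMPLIES Z) IMPLIES Y) = NOT F = T
NOT (V OR Y) OR NOT ((Y IMPLIES Z) IMPLIES Y) = F OR T = T
(Z OR Y) OR (NOT (V OR Y) OR NOT ((Y IMPLIES Z) IMPLIES Y)) = F OR T = T
((Z XOR W) OR ((NOT (V IFF Z) IFF Z) IFF Z)) IMPLIES ((Z OR Y) OR (NOT (V OR Y) OR NOT ((Y IMPLIES Z) IMPLIES Y))) = T IMPLIES T = T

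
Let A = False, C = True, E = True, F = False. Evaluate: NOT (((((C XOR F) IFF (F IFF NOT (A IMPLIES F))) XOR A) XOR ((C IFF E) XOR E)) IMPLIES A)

C XOR F = True XOR False = True
A IMPLIES F = False IMPLIES False = True
NOT (A IMPLIES F) = NOT True = False
F IFF NOT (A IMPLIES F) = False IFF False = True
(C XOR F) IFF (F IFF NOT (A IMPLIES F)) = True IFF True = True
((C XOR F) IFF (F IFF NOT (A IMPLIES F))) XOR A = True XOR False = True
C IFF E = True IFF True = True
(C IFF E) XOR E = True XOR True = False
(((C XOR F) IFF (F IFF NOT (A IMPLIES F))) XOR A) XOR ((C IFF E) XOR E) = True XOR False = True
((((C XOR F) IFF (F IFF NOT (A IMPLIES F))) XOR A) XOR ((C IFF E) XOR E)) IMPLIES A = True IMPLIES False = False
NOT (((((C XOR F) IFF (F IFF NOT (A IMPLIES F))) XOR A) XOR ((C IFF E) XOR E)) IMPLIES A) = NOT False = True

True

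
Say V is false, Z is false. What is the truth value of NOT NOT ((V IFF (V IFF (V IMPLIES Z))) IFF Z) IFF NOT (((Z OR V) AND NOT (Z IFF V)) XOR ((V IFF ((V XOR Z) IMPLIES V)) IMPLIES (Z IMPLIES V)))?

True

V IMPLIES Z = False IMPLIES False = True
V IFF (V IMPLIES Z) = False IFF True = False
V IFF (V IFF (V IMPLIES Z)) = False IFF False = True
(V IFF (V IFF (V IMPLIES Z))) IFF Z = True IFF False = False
NOT ((V IFF (V IFF (V IMPLIES Z))) IFF Z) = NOT False = True
NOT NOT ((V IFF (V IFF (V IMPLIES Z))) IFF Z) = NOT True = False
Z OR V = False OR False = False
Z IFF V = False IFF False = True
NOT (Z IFF V) = NOT True = False
(Z OR V) AND NOT (Z IFF V) = False AND False = False
V XOR Z = False XOR False = False
(V XOR Z) IMPLIES V = False IMPLIES False = True
V IFF ((V XOR Z) IMPLIES V) = False IFF True = False
Z IMPLIES V = False IMPLIES False = True
(V IFF ((V XOR Z) IMPLIES V)) IMPLIES (Z IMPLIES V) = False IMPLIES True = True
((Z OR V) AND NOT (Z IFF V)) XOR ((V IFF ((V XOR Z) IMPLIES V)) IMPLIES (Z IMPLIES V)) = False XOR True = True
NOT (((Z OR V) AND NOT (Z IFF V)) XOR ((V IFF ((V XOR Z) IMPLIES V)) IMPLIES (Z IMPLIES V))) = NOT True = False
NOT NOT ((V IFF (V IFF (V IMPLIES Z))) IFF Z) IFF NOT (((Z OR V) AND NOT (Z IFF V)) XOR ((V IFF ((V XOR Z) IMPLIES V)) IMPLIES (Z IMPLIES V))) = False IFF False = True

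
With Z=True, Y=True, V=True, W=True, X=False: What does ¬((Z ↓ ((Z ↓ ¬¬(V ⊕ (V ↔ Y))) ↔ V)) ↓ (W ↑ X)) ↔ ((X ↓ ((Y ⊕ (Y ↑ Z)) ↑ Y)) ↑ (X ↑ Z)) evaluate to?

False

V ↔ Y = True ↔ True = True
V ⊕ (V ↔ Y) = True ⊕ True = False
¬(V ⊕ (V ↔ Y)) = ¬False = True
¬¬(V ⊕ (V ↔ Y)) = ¬True = False
Z ↓ ¬¬(V ⊕ (V ↔ Y)) = True ↓ False = False
(Z ↓ ¬¬(V ⊕ (V ↔ Y))) ↔ V = False ↔ True = False
Z ↓ ((Z ↓ ¬¬(V ⊕ (V ↔ Y))) ↔ V) = True ↓ False = False
W ↑ X = True ↑ False = True
(Z ↓ ((Z ↓ ¬¬(V ⊕ (V ↔ Y))) ↔ V)) ↓ (W ↑ X) = False ↓ True = False
¬((Z ↓ ((Z ↓ ¬¬(V ⊕ (V ↔ Y))) ↔ V)) ↓ (W ↑ X)) = ¬False = True
Y ↑ Z = True ↑ True = False
Y ⊕ (Y ↑ Z) = True ⊕ False = True
(Y ⊕ (Y ↑ Z)) ↑ Y = True ↑ True = False
X ↓ ((Y ⊕ (Y ↑ Z)) ↑ Y) = False ↓ False = True
X ↑ Z = False ↑ True = True
(X ↓ ((Y ⊕ (Y ↑ Z)) ↑ Y)) ↑ (X ↑ Z) = True ↑ True = False
¬((Z ↓ ((Z ↓ ¬¬(V ⊕ (V ↔ Y))) ↔ V)) ↓ (W ↑ X)) ↔ ((X ↓ ((Y ⊕ (Y ↑ Z)) ↑ Y)) ↑ (X ↑ Z)) = True ↔ False = False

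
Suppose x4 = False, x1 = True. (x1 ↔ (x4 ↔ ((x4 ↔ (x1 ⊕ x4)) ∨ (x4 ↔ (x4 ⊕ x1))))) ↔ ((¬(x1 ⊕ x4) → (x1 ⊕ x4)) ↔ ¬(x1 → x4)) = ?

True

x1 ⊕ x4 = True ⊕ False = True
x4 ↔ (x1 ⊕ x4) = False ↔ True = False
x4 ⊕ x1 = False ⊕ True = True
x4 ↔ (x4 ⊕ x1) = False ↔ True = False
(x4 ↔ (x1 ⊕ x4)) ∨ (x4 ↔ (x4 ⊕ x1)) = False ∨ False = False
x4 ↔ ((x4 ↔ (x1 ⊕ x4)) ∨ (x4 ↔ (x4 ⊕ x1))) = False ↔ False = True
x1 ↔ (x4 ↔ ((x4 ↔ (x1 ⊕ x4)) ∨ (x4 ↔ (x4 ⊕ x1)))) = True ↔ True = True
x1 ⊕ x4 = True ⊕ False = True
¬(x1 ⊕ x4) = ¬True = False
x1 ⊕ x4 = True ⊕ False = True
¬(x1 ⊕ x4) → (x1 ⊕ x4) = False → True = True
x1 → x4 = True → False = False
¬(x1 → x4) = ¬False = True
(¬(x1 ⊕ x4) → (x1 ⊕ x4)) ↔ ¬(x1 → x4) = True ↔ True = True
(x1 ↔ (x4 ↔ ((x4 ↔ (x1 ⊕ x4)) ∨ (x4 ↔ (x4 ⊕ x1))))) ↔ ((¬(x1 ⊕ x4) → (x1 ⊕ x4)) ↔ ¬(x1 → x4)) = True ↔ True = True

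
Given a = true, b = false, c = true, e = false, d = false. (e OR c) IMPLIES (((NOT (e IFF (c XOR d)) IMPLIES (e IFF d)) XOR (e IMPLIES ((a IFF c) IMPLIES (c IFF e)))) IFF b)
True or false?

true

e OR c = false OR true = true
c XOR d = true XOR false = true
e IFF (c XOR d) = false IFF true = false
NOT (e IFF (c XOR d)) = NOT false = true
e IFF d = false IFF false = true
NOT (e IFF (c XOR d)) IMPLIES (e IFF d) = true IMPLIES true = true
a IFF c = true IFF true = true
c IFF e = true IFF false = false
(a IFF c) IMPLIES (c IFF e) = true IMPLIES false = false
e IMPLIES ((a IFF c) IMPLIES (c IFF e)) = false IMPLIES false = true
(NOT (e IFF (c XOR d)) IMPLIES (e IFF d)) XOR (e IMPLIES ((a IFF c) IMPLIES (c IFF e))) = true XOR true = false
((NOT (e IFF (c XOR d)) IMPLIES (e IFF d)) XOR (e IMPLIES ((a IFF c) IMPLIES (c IFF e)))) IFF b = false IFF false = true
(e OR c) IMPLIES (((NOT (e IFF (c XOR d)) IMPLIES (e IFF d)) XOR (e IMPLIES ((a IFF c) IMPLIES (c IFF e)))) IFF b) = true IMPLIES true = true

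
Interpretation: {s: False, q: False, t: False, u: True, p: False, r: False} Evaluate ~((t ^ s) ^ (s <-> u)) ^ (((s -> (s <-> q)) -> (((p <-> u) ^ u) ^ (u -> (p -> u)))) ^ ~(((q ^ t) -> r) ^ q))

t ^ s = False ^ False = False
s <-> u = False <-> True = False
(t ^ s) ^ (s <-> u) = False ^ False = False
~((t ^ s) ^ (s <-> u)) = ~False = True
s <-> q = False <-> False = True
s -> (s <-> q) = False -> True = True
p <-> u = False <-> True = False
(p <-> u) ^ u = False ^ True = True
p -> u = False -> True = True
u -> (p -> u) = True -> True = True
((p <-> u) ^ u) ^ (u -> (p -> u)) = True ^ True = False
(s -> (s <-> q)) -> (((p <-> u) ^ u) ^ (u -> (p -> u))) = True -> False = False
q ^ t = False ^ False = False
(q ^ t) -> r = False -> False = True
((q ^ t) -> r) ^ q = True ^ False = True
~(((q ^ t) -> r) ^ q) = ~True = False
((s -> (s <-> q)) -> (((p <-> u) ^ u) ^ (u -> (p -> u)))) ^ ~(((q ^ t) -> r) ^ q) = False ^ False = False
~((t ^ s) ^ (s <-> u)) ^ (((s -> (s <-> q)) -> (((p <-> u) ^ u) ^ (u -> (p -> u)))) ^ ~(((q ^ t) -> r) ^ q)) = True ^ False = True

True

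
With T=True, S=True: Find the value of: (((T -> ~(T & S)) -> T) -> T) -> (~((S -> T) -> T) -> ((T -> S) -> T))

True

T & S = True & True = True
~(T & S) = ~True = False
T -> ~(T & S) = True -> False = False
(T -> ~(T & S)) -> T = False -> True = True
((T -> ~(T & S)) -> T) -> T = True -> True = True
S -> T = True -> True = True
(S -> T) -> T = True -> True = True
~((S -> T) -> T) = ~True = False
T -> S = True -> True = True
(T -> S) -> T = True -> True = True
~((S -> T) -> T) -> ((T -> S) -> T) = False -> True = True
(((T -> ~(T & S)) -> T) -> T) -> (~((S -> T) -> T) -> ((T -> S) -> T)) = True -> True = True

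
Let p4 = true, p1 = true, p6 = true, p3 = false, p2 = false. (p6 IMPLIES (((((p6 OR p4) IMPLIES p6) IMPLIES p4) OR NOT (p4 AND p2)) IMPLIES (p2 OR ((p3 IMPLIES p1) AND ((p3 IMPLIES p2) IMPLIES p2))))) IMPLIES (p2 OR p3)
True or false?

Substituting p4=true, p1=true, p6=true, p3=false, p2=false:
p6 OR p4 = true OR true = true
(p6 OR p4) IMPLIES p6 = true IMPLIES true = true
((p6 OR p4) IMPLIES p6) IMPLIES p4 = true IMPLIES true = true
p4 AND p2 = true AND false = false
NOT (p4 AND p2) = NOT false = true
(((p6 OR p4) IMPLIES p6) IMPLIES p4) OR NOT (p4 AND p2) = true OR true = true
p3 IMPLIES p1 = false IMPLIES true = true
p3 IMPLIES p2 = false IMPLIES false = true
(p3 IMPLIES p2) IMPLIES p2 = true IMPLIES false = false
(p3 IMPLIES p1) AND ((p3 IMPLIES p2) IMPLIES p2) = true AND false = false
p2 OR ((p3 IMPLIES p1) AND ((p3 IMPLIES p2) IMPLIES p2)) = false OR false = false
((((p6 OR p4) IMPLIES p6) IMPLIES p4) OR NOT (p4 AND p2)) IMPLIES (p2 OR ((p3 IMPLIES p1) AND ((p3 IMPLIES p2) IMPLIES p2))) = true IMPLIES false = false
p6 IMPLIES (((((p6 OR p4) IMPLIES p6) IMPLIES p4) OR NOT (p4 AND p2)) IMPLIES (p2 OR ((p3 IMPLIES p1) AND ((p3 IMPLIES p2) IMPLIES p2)))) = true IMPLIES false = false
p2 OR p3 = false OR false = false
(p6 IMPLIES (((((p6 OR p4) IMPLIES p6) IMPLIES p4) OR NOT (p4 AND p2)) IMPLIES (p2 OR ((p3 IMPLIES p1) AND ((p3 IMPLIES p2) IMPLIES p2))))) IMPLIES (p2 OR p3) = false IMPLIES false = true

true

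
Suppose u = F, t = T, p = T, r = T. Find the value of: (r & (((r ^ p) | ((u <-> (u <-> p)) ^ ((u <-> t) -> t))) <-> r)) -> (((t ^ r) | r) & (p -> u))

r ^ p = T ^ T = F
u <-> p = F <-> T = F
u <-> (u <-> p) = F <-> F = T
u <-> t = F <-> T = F
(u <-> t) -> t = F -> T = T
(u <-> (u <-> p)) ^ ((u <-> t) -> t) = T ^ T = F
(r ^ p) | ((u <-> (u <-> p)) ^ ((u <-> t) -> t)) = F | F = F
((r ^ p) | ((u <-> (u <-> p)) ^ ((u <-> t) -> t))) <-> r = F <-> T = F
r & (((r ^ p) | ((u <-> (u <-> p)) ^ ((u <-> t) -> t))) <-> r) = T & F = F
t ^ r = T ^ T = F
(t ^ r) | r = F | T = T
p -> u = T -> F = F
((t ^ r) | r) & (p -> u) = T & F = F
(r & (((r ^ p) | ((u <-> (u <-> p)) ^ ((u <-> t) -> t))) <-> r)) -> (((t ^ r) | r) & (p -> u)) = F -> F = T

T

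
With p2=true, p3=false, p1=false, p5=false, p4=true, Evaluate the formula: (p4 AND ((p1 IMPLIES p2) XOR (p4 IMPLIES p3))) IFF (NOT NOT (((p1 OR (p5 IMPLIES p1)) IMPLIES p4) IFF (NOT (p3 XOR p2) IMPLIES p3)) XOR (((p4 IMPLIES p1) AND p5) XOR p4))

p1 IMPLIES p2 = false IMPLIES true = true
p4 IMPLIES p3 = true IMPLIES false = false
(p1 IMPLIES p2) XOR (p4 IMPLIES p3) = true XOR false = true
p4 AND ((p1 IMPLIES p2) XOR (p4 IMPLIES p3)) = true AND true = true
p5 IMPLIES p1 = false IMPLIES false = true
p1 OR (p5 IMPLIES p1) = false OR true = true
(p1 OR (p5 IMPLIES p1)) IMPLIES p4 = true IMPLIES true = true
p3 XOR p2 = false XOR true = true
NOT (p3 XOR p2) = NOT true = false
NOT (p3 XOR p2) IMPLIES p3 = false IMPLIES false = true
((p1 OR (p5 IMPLIES p1)) IMPLIES p4) IFF (NOT (p3 XOR p2) IMPLIES p3) = true IFF true = true
NOT (((p1 OR (p5 IMPLIES p1)) IMPLIES p4) IFF (NOT (p3 XOR p2) IMPLIES p3)) = NOT true = false
NOT NOT (((p1 OR (p5 IMPLIES p1)) IMPLIES p4) IFF (NOT (p3 XOR p2) IMPLIES p3)) = NOT false = true
p4 IMPLIES p1 = true IMPLIES false = false
(p4 IMPLIES p1) AND p5 = false AND false = false
((p4 IMPLIES p1) AND p5) XOR p4 = false XOR true = true
NOT NOT (((p1 OR (p5 IMPLIES p1)) IMPLIES p4) IFF (NOT (p3 XOR p2) IMPLIES p3)) XOR (((p4 IMPLIES p1) AND p5) XOR p4) = true XOR true = false
(p4 AND ((p1 IMPLIES p2) XOR (p4 IMPLIES p3))) IFF (NOT NOT (((p1 OR (p5 IMPLIES p1)) IMPLIES p4) IFF (NOT (p3 XOR p2) IMPLIES p3)) XOR (((p4 IMPLIES p1) AND p5) XOR p4)) = true IFF false = false

false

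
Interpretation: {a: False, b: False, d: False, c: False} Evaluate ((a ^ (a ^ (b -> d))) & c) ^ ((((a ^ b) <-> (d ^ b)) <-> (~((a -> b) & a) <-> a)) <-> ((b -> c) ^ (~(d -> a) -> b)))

True

b -> d = False -> False = True
a ^ (b -> d) = False ^ True = True
a ^ (a ^ (b -> d)) = False ^ True = True
(a ^ (a ^ (b -> d))) & c = True & False = False
a ^ b = False ^ False = False
d ^ b = False ^ False = False
(a ^ b) <-> (d ^ b) = False <-> False = True
a -> b = False -> False = True
(a -> b) & a = True & False = False
~((a -> b) & a) = ~False = True
~((a -> b) & a) <-> a = True <-> False = False
((a ^ b) <-> (d ^ b)) <-> (~((a -> b) & a) <-> a) = True <-> False = False
b -> c = False -> False = True
d -> a = False -> False = True
~(d -> a) = ~True = False
~(d -> a) -> b = False -> False = True
(b -> c) ^ (~(d -> a) -> b) = True ^ True = False
(((a ^ b) <-> (d ^ b)) <-> (~((a -> b) & a) <-> a)) <-> ((b -> c) ^ (~(d -> a) -> b)) = False <-> False = True
((a ^ (a ^ (b -> d))) & c) ^ ((((a ^ b) <-> (d ^ b)) <-> (~((a -> b) & a) <-> a)) <-> ((b -> c) ^ (~(d -> a) -> b))) = False ^ True = True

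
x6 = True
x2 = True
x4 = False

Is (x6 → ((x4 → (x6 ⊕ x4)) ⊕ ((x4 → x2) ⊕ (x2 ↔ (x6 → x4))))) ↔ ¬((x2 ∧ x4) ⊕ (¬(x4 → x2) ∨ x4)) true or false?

x6 ⊕ x4 = True ⊕ False = True
x4 → (x6 ⊕ x4) = False → True = True
x4 → x2 = False → True = True
x6 → x4 = True → False = False
x2 ↔ (x6 → x4) = True ↔ False = False
(x4 → x2) ⊕ (x2 ↔ (x6 → x4)) = True ⊕ False = True
(x4 → (x6 ⊕ x4)) ⊕ ((x4 → x2) ⊕ (x2 ↔ (x6 → x4))) = True ⊕ True = False
x6 → ((x4 → (x6 ⊕ x4)) ⊕ ((x4 → x2) ⊕ (x2 ↔ (x6 → x4)))) = True → False = False
x2 ∧ x4 = True ∧ False = False
x4 → x2 = False → True = True
¬(x4 → x2) = ¬True = False
¬(x4 → x2) ∨ x4 = False ∨ False = False
(x2 ∧ x4) ⊕ (¬(x4 → x2) ∨ x4) = False ⊕ False = False
¬((x2 ∧ x4) ⊕ (¬(x4 → x2) ∨ x4)) = ¬False = True
(x6 → ((x4 → (x6 ⊕ x4)) ⊕ ((x4 → x2) ⊕ (x2 ↔ (x6 → x4))))) ↔ ¬((x2 ∧ x4) ⊕ (¬(x4 → x2) ∨ x4)) = False ↔ True = False

False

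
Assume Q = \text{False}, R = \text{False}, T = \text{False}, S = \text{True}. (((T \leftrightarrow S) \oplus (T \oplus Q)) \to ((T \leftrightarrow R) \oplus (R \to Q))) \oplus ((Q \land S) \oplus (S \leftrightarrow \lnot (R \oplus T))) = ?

Substituting Q=\text{False}, R=\text{False}, T=\text{False}, S=\text{True}:
T \leftrightarrow S = \text{False} \leftrightarrow \text{True} = \text{False}
T \oplus Q = \text{False} \oplus \text{False} = \text{False}
(T \leftrightarrow S) \oplus (T \oplus Q) = \text{False} \oplus \text{False} = \text{False}
T \leftrightarrow R = \text{False} \leftrightarrow \text{False} = \text{True}
R \to Q = \text{False} \to \text{False} = \text{True}
(T \leftrightarrow R) \oplus (R \to Q) = \text{True} \oplus \text{True} = \text{False}
((T \leftrightarrow S) \oplus (T \oplus Q)) \to ((T \leftrightarrow R) \oplus (R \to Q)) = \text{False} \to \text{False} = \text{True}
Q \land S = \text{False} \land \text{True} = \text{False}
R \oplus T = \text{False} \oplus \text{False} = \text{False}
\lnot (R \oplus T) = \lnot \text{False} = \text{True}
S \leftrightarrow \lnot (R \oplus T) = \text{True} \leftrightarrow \text{True} = \text{True}
(Q \land S) \oplus (S \leftrightarrow \lnot (R \oplus T)) = \text{False} \oplus \text{True} = \text{True}
(((T \leftrightarrow S) \oplus (T \oplus Q)) \to ((T \leftrightarrow R) \oplus (R \to Q))) \oplus ((Q \land S) \oplus (S \leftrightarrow \lnot (R \oplus T))) = \text{True} \oplus \text{True} = \text{False}

\text{False}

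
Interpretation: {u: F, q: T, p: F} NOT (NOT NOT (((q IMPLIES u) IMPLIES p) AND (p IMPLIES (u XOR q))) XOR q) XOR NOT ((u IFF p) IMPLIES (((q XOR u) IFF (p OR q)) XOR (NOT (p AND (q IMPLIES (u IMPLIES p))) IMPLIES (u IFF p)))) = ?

F

q IMPLIES u = T IMPLIES F = F
(q IMPLIES u) IMPLIES p = F IMPLIES F = T
u XOR q = F XOR T = T
p IMPLIES (u XOR q) = F IMPLIES T = T
((q IMPLIES u) IMPLIES p) AND (p IMPLIES (u XOR q)) = T AND T = T
NOT (((q IMPLIES u) IMPLIES p) AND (p IMPLIES (u XOR q))) = NOT T = F
NOT NOT (((q IMPLIES u) IMPLIES p) AND (p IMPLIES (u XOR q))) = NOT F = T
NOT NOT (((q IMPLIES u) IMPLIES p) AND (p IMPLIES (u XOR q))) XOR q = T XOR T = F
NOT (NOT NOT (((q IMPLIES u) IMPLIES p) AND (p IMPLIES (u XOR q))) XOR q) = NOT F = T
u IFF p = F IFF F = T
q XOR u = T XOR F = T
p OR q = F OR T = T
(q XOR u) IFF (p OR q) = T IFF T = T
u IMPLIES p = F IMPLIES F = T
q IMPLIES (u IMPLIES p) = T IMPLIES T = T
p AND (q IMPLIES (u IMPLIES p)) = F AND T = F
NOT (p AND (q IMPLIES (u IMPLIES p))) = NOT F = T
u IFF p = F IFF F = T
NOT (p AND (q IMPLIES (u IMPLIES p))) IMPLIES (u IFF p) = T IMPLIES T = T
((q XOR u) IFF (p OR q)) XOR (NOT (p AND (q IMPLIES (u IMPLIES p))) IMPLIES (u IFF p)) = T XOR T = F
(u IFF p) IMPLIES (((q XOR u) IFF (p OR q)) XOR (NOT (p AND (q IMPLIES (u IMPLIES p))) IMPLIES (u IFF p))) = T IMPLIES F = F
NOT ((u IFF p) IMPLIES (((q XOR u) IFF (p OR q)) XOR (NOT (p AND (q IMPLIES (u IMPLIES p))) IMPLIES (u IFF p)))) = NOT F = T
NOT (NOT NOT (((q IMPLIES u) IMPLIES p) AND (p IMPLIES (u XOR q))) XOR q) XOR NOT ((u IFF p) IMPLIES (((q XOR u) IFF (p OR q)) XOR (NOT (p AND (q IMPLIES (u IMPLIES p))) IMPLIES (u IFF p)))) = T XOR T = F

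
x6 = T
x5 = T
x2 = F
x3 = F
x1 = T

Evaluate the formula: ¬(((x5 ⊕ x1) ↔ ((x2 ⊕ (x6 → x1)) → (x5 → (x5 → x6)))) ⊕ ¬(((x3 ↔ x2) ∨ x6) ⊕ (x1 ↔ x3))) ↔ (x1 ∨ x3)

T

x5 ⊕ x1 = T ⊕ T = F
x6 → x1 = T → T = T
x2 ⊕ (x6 → x1) = F ⊕ T = T
x5 → x6 = T → T = T
x5 → (x5 → x6) = T → T = T
(x2 ⊕ (x6 → x1)) → (x5 → (x5 → x6)) = T → T = T
(x5 ⊕ x1) ↔ ((x2 ⊕ (x6 → x1)) → (x5 → (x5 → x6))) = F ↔ T = F
x3 ↔ x2 = F ↔ F = T
(x3 ↔ x2) ∨ x6 = T ∨ T = T
x1 ↔ x3 = T ↔ F = F
((x3 ↔ x2) ∨ x6) ⊕ (x1 ↔ x3) = T ⊕ F = T
¬(((x3 ↔ x2) ∨ x6) ⊕ (x1 ↔ x3)) = ¬T = F
((x5 ⊕ x1) ↔ ((x2 ⊕ (x6 → x1)) → (x5 → (x5 → x6)))) ⊕ ¬(((x3 ↔ x2) ∨ x6) ⊕ (x1 ↔ x3)) = F ⊕ F = F
¬(((x5 ⊕ x1) ↔ ((x2 ⊕ (x6 → x1)) → (x5 → (x5 → x6)))) ⊕ ¬(((x3 ↔ x2) ∨ x6) ⊕ (x1 ↔ x3))) = ¬F = T
x1 ∨ x3 = T ∨ F = T
¬(((x5 ⊕ x1) ↔ ((x2 ⊕ (x6 → x1)) → (x5 → (x5 → x6)))) ⊕ ¬(((x3 ↔ x2) ∨ x6) ⊕ (x1 ↔ x3))) ↔ (x1 ∨ x3) = T ↔ T = T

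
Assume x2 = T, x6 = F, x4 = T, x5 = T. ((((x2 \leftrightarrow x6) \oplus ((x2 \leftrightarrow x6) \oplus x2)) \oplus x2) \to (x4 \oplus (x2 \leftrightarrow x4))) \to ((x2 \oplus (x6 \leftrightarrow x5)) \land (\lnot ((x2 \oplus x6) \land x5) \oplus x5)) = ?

x2 \leftrightarrow x6 = T \leftrightarrow F = F
x2 \leftrightarrow x6 = T \leftrightarrow F = F
(x2 \leftrightarrow x6) \oplus x2 = F \oplus T = T
(x2 \leftrightarrow x6) \oplus ((x2 \leftrightarrow x6) \oplus x2) = F \oplus T = T
((x2 \leftrightarrow x6) \oplus ((x2 \leftrightarrow x6) \oplus x2)) \oplus x2 = T \oplus T = F
x2 \leftrightarrow x4 = T \leftrightarrow T = T
x4 \oplus (x2 \leftrightarrow x4) = T \oplus T = F
(((x2 \leftrightarrow x6) \oplus ((x2 \leftrightarrow x6) \oplus x2)) \oplus x2) \to (x4 \oplus (x2 \leftrightarrow x4)) = F \to F = T
x6 \leftrightarrow x5 = F \leftrightarrow T = F
x2 \oplus (x6 \leftrightarrow x5) = T \oplus F = T
x2 \oplus x6 = T \oplus F = T
(x2 \oplus x6) \land x5 = T \land T = T
\lnot ((x2 \oplus x6) \land x5) = \lnot T = F
\lnot ((x2 \oplus x6) \land x5) \oplus x5 = F \oplus T = T
(x2 \oplus (x6 \leftrightarrow x5)) \land (\lnot ((x2 \oplus x6) \land x5) \oplus x5) = T \land T = T
((((x2 \leftrightarrow x6) \oplus ((x2 \leftrightarrow x6) \oplus x2)) \oplus x2) \to (x4 \oplus (x2 \leftrightarrow x4))) \to ((x2 \oplus (x6 \leftrightarrow x5)) \land (\lnot ((x2 \oplus x6) \land x5) \oplus x5)) = T \to T = T

T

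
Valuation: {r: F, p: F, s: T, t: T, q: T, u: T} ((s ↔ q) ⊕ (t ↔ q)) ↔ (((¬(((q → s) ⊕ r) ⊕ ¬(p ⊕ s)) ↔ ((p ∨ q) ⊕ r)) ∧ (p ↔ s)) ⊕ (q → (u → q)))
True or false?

F

s ↔ q = T ↔ T = T
t ↔ q = T ↔ T = T
(s ↔ q) ⊕ (t ↔ q) = T ⊕ T = F
q → s = T → T = T
(q → s) ⊕ r = T ⊕ F = T
p ⊕ s = F ⊕ T = T
¬(p ⊕ s) = ¬T = F
((q → s) ⊕ r) ⊕ ¬(p ⊕ s) = T ⊕ F = T
¬(((q → s) ⊕ r) ⊕ ¬(p ⊕ s)) = ¬T = F
p ∨ q = F ∨ T = T
(p ∨ q) ⊕ r = T ⊕ F = T
¬(((q → s) ⊕ r) ⊕ ¬(p ⊕ s)) ↔ ((p ∨ q) ⊕ r) = F ↔ T = F
p ↔ s = F ↔ T = F
(¬(((q → s) ⊕ r) ⊕ ¬(p ⊕ s)) ↔ ((p ∨ q) ⊕ r)) ∧ (p ↔ s) = F ∧ F = F
u → q = T → T = T
q → (u → q) = T → T = T
((¬(((q → s) ⊕ r) ⊕ ¬(p ⊕ s)) ↔ ((p ∨ q) ⊕ r)) ∧ (p ↔ s)) ⊕ (q → (u → q)) = F ⊕ T = T
((s ↔ q) ⊕ (t ↔ q)) ↔ (((¬(((q → s) ⊕ r) ⊕ ¬(p ⊕ s)) ↔ ((p ∨ q) ⊕ r)) ∧ (p ↔ s)) ⊕ (q → (u → q))) = F ↔ T = F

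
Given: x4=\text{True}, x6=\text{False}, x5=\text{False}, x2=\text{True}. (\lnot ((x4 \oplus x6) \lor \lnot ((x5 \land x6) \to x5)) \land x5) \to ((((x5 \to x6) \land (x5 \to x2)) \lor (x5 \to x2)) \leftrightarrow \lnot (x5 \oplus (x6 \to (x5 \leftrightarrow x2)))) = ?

x4 \oplus x6 = \text{True} \oplus \text{False} = \text{True}
x5 \land x6 = \text{False} \land \text{False} = \text{False}
(x5 \land x6) \to x5 = \text{False} \to \text{False} = \text{True}
\lnot ((x5 \land x6) \to x5) = \lnot \text{True} = \text{False}
(x4 \oplus x6) \lor \lnot ((x5 \land x6) \to x5) = \text{True} \lor \text{False} = \text{True}
\lnot ((x4 \oplus x6) \lor \lnot ((x5 \land x6) \to x5)) = \lnot \text{True} = \text{False}
\lnot ((x4 \oplus x6) \lor \lnot ((x5 \land x6) \to x5)) \land x5 = \text{False} \land \text{False} = \text{False}
x5 \to x6 = \text{False} \to \text{False} = \text{True}
x5 \to x2 = \text{False} \to \text{True} = \text{True}
(x5 \to x6) \land (x5 \to x2) = \text{True} \land \text{True} = \text{True}
x5 \to x2 = \text{False} \to \text{True} = \text{True}
((x5 \to x6) \land (x5 \to x2)) \lor (x5 \to x2) = \text{True} \lor \text{True} = \text{True}
x5 \leftrightarrow x2 = \text{False} \leftrightarrow \text{True} = \text{False}
x6 \to (x5 \leftrightarrow x2) = \text{False} \to \text{False} = \text{True}
x5 \oplus (x6 \to (x5 \leftrightarrow x2)) = \text{False} \oplus \text{True} = \text{True}
\lnot (x5 \oplus (x6 \to (x5 \leftrightarrow x2))) = \lnot \text{True} = \text{False}
(((x5 \to x6) \land (x5 \to x2)) \lor (x5 \to x2)) \leftrightarrow \lnot (x5 \oplus (x6 \to (x5 \leftrightarrow x2))) = \text{True} \leftrightarrow \text{False} = \text{False}
(\lnot ((x4 \oplus x6) \lor \lnot ((x5 \land x6) \to x5)) \land x5) \to ((((x5 \to x6) \land (x5 \to x2)) \lor (x5 \to x2)) \leftrightarrow \lnot (x5 \oplus (x6 \to (x5 \leftrightarrow x2)))) = \text{False} \to \text{False} = \text{True}

\text{True}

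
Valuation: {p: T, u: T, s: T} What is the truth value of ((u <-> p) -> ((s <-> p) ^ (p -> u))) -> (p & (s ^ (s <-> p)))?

u <-> p = T <-> T = T
s <-> p = T <-> T = T
p -> u = T -> T = T
(s <-> p) ^ (p -> u) = T ^ T = F
(u <-> p) -> ((s <-> p) ^ (p -> u)) = T -> F = F
s <-> p = T <-> T = T
s ^ (s <-> p) = T ^ T = F
p & (s ^ (s <-> p)) = T & F = F
((u <-> p) -> ((s <-> p) ^ (p -> u))) -> (p & (s ^ (s <-> p))) = F -> F = T

T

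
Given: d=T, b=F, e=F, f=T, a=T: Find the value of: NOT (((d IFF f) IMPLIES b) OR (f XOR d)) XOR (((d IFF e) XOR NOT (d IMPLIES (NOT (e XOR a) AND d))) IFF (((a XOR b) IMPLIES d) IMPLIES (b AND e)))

T

d IFF f = T IFF T = T
(d IFF f) IMPLIES b = T IMPLIES F = F
f XOR d = T XOR T = F
((d IFF f) IMPLIES b) OR (f XOR d) = F OR F = F
NOT (((d IFF f) IMPLIES b) OR (f XOR d)) = NOT F = T
d IFF e = T IFF F = F
e XOR a = F XOR T = T
NOT (e XOR a) = NOT T = F
NOT (e XOR a) AND d = F AND T = F
d IMPLIES (NOT (e XOR a) AND d) = T IMPLIES F = F
NOT (d IMPLIES (NOT (e XOR a) AND d)) = NOT F = T
(d IFF e) XOR NOT (d IMPLIES (NOT (e XOR a) AND d)) = F XOR T = T
a XOR b = T XOR F = T
(a XOR b) IMPLIES d = T IMPLIES T = T
b AND e = F AND F = F
((a XOR b) IMPLIES d) IMPLIES (b AND e) = T IMPLIES F = F
((d IFF e) XOR NOT (d IMPLIES (NOT (e XOR a) AND d))) IFF (((a XOR b) IMPLIES d) IMPLIES (b AND e)) = T IFF F = F
NOT (((d IFF f) IMPLIES b) OR (f XOR d)) XOR (((d IFF e) XOR NOT (d IMPLIES (NOT (e XOR a) AND d))) IFF (((a XOR b) IMPLIES d) IMPLIES (b AND e))) = T XOR F = T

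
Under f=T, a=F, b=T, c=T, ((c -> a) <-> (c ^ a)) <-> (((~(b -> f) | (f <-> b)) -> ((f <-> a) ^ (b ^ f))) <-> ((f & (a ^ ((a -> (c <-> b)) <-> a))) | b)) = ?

T

c -> a = T -> F = F
c ^ a = T ^ F = T
(c -> a) <-> (c ^ a) = F <-> T = F
b -> f = T -> T = T
~(b -> f) = ~T = F
f <-> b = T <-> T = T
~(b -> f) | (f <-> b) = F | T = T
f <-> a = T <-> F = F
b ^ f = T ^ T = F
(f <-> a) ^ (b ^ f) = F ^ F = F
(~(b -> f) | (f <-> b)) -> ((f <-> a) ^ (b ^ f)) = T -> F = F
c <-> b = T <-> T = T
a -> (c <-> b) = F -> T = T
(a -> (c <-> b)) <-> a = T <-> F = F
a ^ ((a -> (c <-> b)) <-> a) = F ^ F = F
f & (a ^ ((a -> (c <-> b)) <-> a)) = T & F = F
(f & (a ^ ((a -> (c <-> b)) <-> a))) | b = F | T = T
((~(b -> f) | (f <-> b)) -> ((f <-> a) ^ (b ^ f))) <-> ((f & (a ^ ((a -> (c <-> b)) <-> a))) | b) = F <-> T = F
((c -> a) <-> (c ^ a)) <-> (((~(b -> f) | (f <-> b)) -> ((f <-> a) ^ (b ^ f))) <-> ((f & (a ^ ((a -> (c <-> b)) <-> a))) | b)) = F <-> F = T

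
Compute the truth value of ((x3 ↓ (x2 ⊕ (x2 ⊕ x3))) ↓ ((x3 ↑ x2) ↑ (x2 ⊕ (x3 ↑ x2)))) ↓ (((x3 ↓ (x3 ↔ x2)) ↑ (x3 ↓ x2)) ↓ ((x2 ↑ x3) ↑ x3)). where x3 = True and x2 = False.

False

x2 ⊕ x3 = False ⊕ True = True
x2 ⊕ (x2 ⊕ x3) = False ⊕ True = True
x3 ↓ (x2 ⊕ (x2 ⊕ x3)) = True ↓ True = False
x3 ↑ x2 = True ↑ False = True
x3 ↑ x2 = True ↑ False = True
x2 ⊕ (x3 ↑ x2) = False ⊕ True = True
(x3 ↑ x2) ↑ (x2 ⊕ (x3 ↑ x2)) = True ↑ True = False
(x3 ↓ (x2 ⊕ (x2 ⊕ x3))) ↓ ((x3 ↑ x2) ↑ (x2 ⊕ (x3 ↑ x2))) = False ↓ False = True
x3 ↔ x2 = True ↔ False = False
x3 ↓ (x3 ↔ x2) = True ↓ False = False
x3 ↓ x2 = True ↓ False = False
(x3 ↓ (x3 ↔ x2)) ↑ (x3 ↓ x2) = False ↑ False = True
x2 ↑ x3 = False ↑ True = True
(x2 ↑ x3) ↑ x3 = True ↑ True = False
((x3 ↓ (x3 ↔ x2)) ↑ (x3 ↓ x2)) ↓ ((x2 ↑ x3) ↑ x3) = True ↓ False = False
((x3 ↓ (x2 ⊕ (x2 ⊕ x3))) ↓ ((x3 ↑ x2) ↑ (x2 ⊕ (x3 ↑ x2)))) ↓ (((x3 ↓ (x3 ↔ x2)) ↑ (x3 ↓ x2)) ↓ ((x2 ↑ x3) ↑ x3)) = True ↓ False = False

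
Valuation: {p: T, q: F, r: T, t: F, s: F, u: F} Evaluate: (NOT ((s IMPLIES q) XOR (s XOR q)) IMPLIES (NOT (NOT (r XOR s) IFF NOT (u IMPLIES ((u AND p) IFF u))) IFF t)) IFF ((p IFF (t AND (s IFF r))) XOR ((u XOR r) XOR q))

T

s IMPLIES q = F IMPLIES F = T
s XOR q = F XOR F = F
(s IMPLIES q) XOR (s XOR q) = T XOR F = T
NOT ((s IMPLIES q) XOR (s XOR q)) = NOT T = F
r XOR s = T XOR F = T
NOT (r XOR s) = NOT T = F
u AND p = F AND T = F
(u AND p) IFF u = F IFF F = T
u IMPLIES ((u AND p) IFF u) = F IMPLIES T = T
NOT (u IMPLIES ((u AND p) IFF u)) = NOT T = F
NOT (r XOR s) IFF NOT (u IMPLIES ((u AND p) IFF u)) = F IFF F = T
NOT (NOT (r XOR s) IFF NOT (u IMPLIES ((u AND p) IFF u))) = NOT T = F
NOT (NOT (r XOR s) IFF NOT (u IMPLIES ((u AND p) IFF u))) IFF t = F IFF F = T
NOT ((s IMPLIES q) XOR (s XOR q)) IMPLIES (NOT (NOT (r XOR s) IFF NOT (u IMPLIES ((u AND p) IFF u))) IFF t) = F IMPLIES T = T
s IFF r = F IFF T = F
t AND (s IFF r) = F AND F = F
p IFF (t AND (s IFF r)) = T IFF F = F
u XOR r = F XOR T = T
(u XOR r) XOR q = T XOR F = T
(p IFF (t AND (s IFF r))) XOR ((u XOR r) XOR q) = F XOR T = T
(NOT ((s IMPLIES q) XOR (s XOR q)) IMPLIES (NOT (NOT (r XOR s) IFF NOT (u IMPLIES ((u AND p) IFF u))) IFF t)) IFF ((p IFF (t AND (s IFF r))) XOR ((u XOR r) XOR q)) = T IFF T = T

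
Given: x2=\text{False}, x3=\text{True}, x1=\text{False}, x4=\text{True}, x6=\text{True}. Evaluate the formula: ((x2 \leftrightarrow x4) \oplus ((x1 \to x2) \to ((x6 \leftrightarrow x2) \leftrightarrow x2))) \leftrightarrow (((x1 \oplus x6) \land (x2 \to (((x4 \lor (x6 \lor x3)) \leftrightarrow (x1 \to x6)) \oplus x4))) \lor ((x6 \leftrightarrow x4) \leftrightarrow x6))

\text{True}

x2 \leftrightarrow x4 = \text{False} \leftrightarrow \text{True} = \text{False}
x1 \to x2 = \text{False} \to \text{False} = \text{True}
x6 \leftrightarrow x2 = \text{True} \leftrightarrow \text{False} = \text{False}
(x6 \leftrightarrow x2) \leftrightarrow x2 = \text{False} \leftrightarrow \text{False} = \text{True}
(x1 \to x2) \to ((x6 \leftrightarrow x2) \leftrightarrow x2) = \text{True} \to \text{True} = \text{True}
(x2 \leftrightarrow x4) \oplus ((x1 \to x2) \to ((x6 \leftrightarrow x2) \leftrightarrow x2)) = \text{False} \oplus \text{True} = \text{True}
x1 \oplus x6 = \text{False} \oplus \text{True} = \text{True}
x6 \lor x3 = \text{True} \lor \text{True} = \text{True}
x4 \lor (x6 \lor x3) = \text{True} \lor \text{True} = \text{True}
x1 \to x6 = \text{False} \to \text{True} = \text{True}
(x4 \lor (x6 \lor x3)) \leftrightarrow (x1 \to x6) = \text{True} \leftrightarrow \text{True} = \text{True}
((x4 \lor (x6 \lor x3)) \leftrightarrow (x1 \to x6)) \oplus x4 = \text{True} \oplus \text{True} = \text{False}
x2 \to (((x4 \lor (x6 \lor x3)) \leftrightarrow (x1 \to x6)) \oplus x4) = \text{False} \to \text{False} = \text{True}
(x1 \oplus x6) \land (x2 \to (((x4 \lor (x6 \lor x3)) \leftrightarrow (x1 \to x6)) \oplus x4)) = \text{True} \land \text{True} = \text{True}
x6 \leftrightarrow x4 = \text{True} \leftrightarrow \text{True} = \text{True}
(x6 \leftrightarrow x4) \leftrightarrow x6 = \text{True} \leftrightarrow \text{True} = \text{True}
((x1 \oplus x6) \land (x2 \to (((x4 \lor (x6 \lor x3)) \leftrightarrow (x1 \to x6)) \oplus x4))) \lor ((x6 \leftrightarrow x4) \leftrightarrow x6) = \text{True} \lor \text{True} = \text{True}
((x2 \leftrightarrow x4) \oplus ((x1 \to x2) \to ((x6 \leftrightarrow x2) \leftrightarrow x2))) \leftrightarrow (((x1 \oplus x6) \land (x2 \to (((x4 \lor (x6 \lor x3)) \leftrightarrow (x1 \to x6)) \oplus x4))) \lor ((x6 \leftrightarrow x4) \leftrightarrow x6)) = \text{True} \leftrightarrow \text{True} = \text{True}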